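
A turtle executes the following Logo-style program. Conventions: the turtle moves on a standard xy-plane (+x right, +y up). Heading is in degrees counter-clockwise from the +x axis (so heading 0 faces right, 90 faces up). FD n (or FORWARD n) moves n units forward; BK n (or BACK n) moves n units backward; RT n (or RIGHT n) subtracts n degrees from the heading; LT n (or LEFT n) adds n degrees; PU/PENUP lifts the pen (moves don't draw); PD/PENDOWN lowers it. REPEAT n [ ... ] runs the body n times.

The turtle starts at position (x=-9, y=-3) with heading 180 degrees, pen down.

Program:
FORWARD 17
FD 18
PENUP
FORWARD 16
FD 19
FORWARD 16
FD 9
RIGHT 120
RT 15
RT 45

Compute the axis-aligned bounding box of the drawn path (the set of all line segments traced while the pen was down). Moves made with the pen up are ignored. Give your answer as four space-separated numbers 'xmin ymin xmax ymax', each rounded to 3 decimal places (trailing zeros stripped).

Executing turtle program step by step:
Start: pos=(-9,-3), heading=180, pen down
FD 17: (-9,-3) -> (-26,-3) [heading=180, draw]
FD 18: (-26,-3) -> (-44,-3) [heading=180, draw]
PU: pen up
FD 16: (-44,-3) -> (-60,-3) [heading=180, move]
FD 19: (-60,-3) -> (-79,-3) [heading=180, move]
FD 16: (-79,-3) -> (-95,-3) [heading=180, move]
FD 9: (-95,-3) -> (-104,-3) [heading=180, move]
RT 120: heading 180 -> 60
RT 15: heading 60 -> 45
RT 45: heading 45 -> 0
Final: pos=(-104,-3), heading=0, 2 segment(s) drawn

Segment endpoints: x in {-44, -26, -9}, y in {-3, -3, -3}
xmin=-44, ymin=-3, xmax=-9, ymax=-3

Answer: -44 -3 -9 -3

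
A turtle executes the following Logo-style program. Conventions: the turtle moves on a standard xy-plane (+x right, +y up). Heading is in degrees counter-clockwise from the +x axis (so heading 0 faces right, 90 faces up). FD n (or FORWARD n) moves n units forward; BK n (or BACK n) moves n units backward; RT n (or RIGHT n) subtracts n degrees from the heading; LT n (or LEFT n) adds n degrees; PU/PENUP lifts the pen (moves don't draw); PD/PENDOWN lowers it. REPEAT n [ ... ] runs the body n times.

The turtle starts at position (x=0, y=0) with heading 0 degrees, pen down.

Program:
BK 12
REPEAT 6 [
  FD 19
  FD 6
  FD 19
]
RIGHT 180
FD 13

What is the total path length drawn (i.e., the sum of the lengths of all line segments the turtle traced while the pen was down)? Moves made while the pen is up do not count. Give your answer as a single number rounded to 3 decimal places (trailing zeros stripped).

Executing turtle program step by step:
Start: pos=(0,0), heading=0, pen down
BK 12: (0,0) -> (-12,0) [heading=0, draw]
REPEAT 6 [
  -- iteration 1/6 --
  FD 19: (-12,0) -> (7,0) [heading=0, draw]
  FD 6: (7,0) -> (13,0) [heading=0, draw]
  FD 19: (13,0) -> (32,0) [heading=0, draw]
  -- iteration 2/6 --
  FD 19: (32,0) -> (51,0) [heading=0, draw]
  FD 6: (51,0) -> (57,0) [heading=0, draw]
  FD 19: (57,0) -> (76,0) [heading=0, draw]
  -- iteration 3/6 --
  FD 19: (76,0) -> (95,0) [heading=0, draw]
  FD 6: (95,0) -> (101,0) [heading=0, draw]
  FD 19: (101,0) -> (120,0) [heading=0, draw]
  -- iteration 4/6 --
  FD 19: (120,0) -> (139,0) [heading=0, draw]
  FD 6: (139,0) -> (145,0) [heading=0, draw]
  FD 19: (145,0) -> (164,0) [heading=0, draw]
  -- iteration 5/6 --
  FD 19: (164,0) -> (183,0) [heading=0, draw]
  FD 6: (183,0) -> (189,0) [heading=0, draw]
  FD 19: (189,0) -> (208,0) [heading=0, draw]
  -- iteration 6/6 --
  FD 19: (208,0) -> (227,0) [heading=0, draw]
  FD 6: (227,0) -> (233,0) [heading=0, draw]
  FD 19: (233,0) -> (252,0) [heading=0, draw]
]
RT 180: heading 0 -> 180
FD 13: (252,0) -> (239,0) [heading=180, draw]
Final: pos=(239,0), heading=180, 20 segment(s) drawn

Segment lengths:
  seg 1: (0,0) -> (-12,0), length = 12
  seg 2: (-12,0) -> (7,0), length = 19
  seg 3: (7,0) -> (13,0), length = 6
  seg 4: (13,0) -> (32,0), length = 19
  seg 5: (32,0) -> (51,0), length = 19
  seg 6: (51,0) -> (57,0), length = 6
  seg 7: (57,0) -> (76,0), length = 19
  seg 8: (76,0) -> (95,0), length = 19
  seg 9: (95,0) -> (101,0), length = 6
  seg 10: (101,0) -> (120,0), length = 19
  seg 11: (120,0) -> (139,0), length = 19
  seg 12: (139,0) -> (145,0), length = 6
  seg 13: (145,0) -> (164,0), length = 19
  seg 14: (164,0) -> (183,0), length = 19
  seg 15: (183,0) -> (189,0), length = 6
  seg 16: (189,0) -> (208,0), length = 19
  seg 17: (208,0) -> (227,0), length = 19
  seg 18: (227,0) -> (233,0), length = 6
  seg 19: (233,0) -> (252,0), length = 19
  seg 20: (252,0) -> (239,0), length = 13
Total = 289

Answer: 289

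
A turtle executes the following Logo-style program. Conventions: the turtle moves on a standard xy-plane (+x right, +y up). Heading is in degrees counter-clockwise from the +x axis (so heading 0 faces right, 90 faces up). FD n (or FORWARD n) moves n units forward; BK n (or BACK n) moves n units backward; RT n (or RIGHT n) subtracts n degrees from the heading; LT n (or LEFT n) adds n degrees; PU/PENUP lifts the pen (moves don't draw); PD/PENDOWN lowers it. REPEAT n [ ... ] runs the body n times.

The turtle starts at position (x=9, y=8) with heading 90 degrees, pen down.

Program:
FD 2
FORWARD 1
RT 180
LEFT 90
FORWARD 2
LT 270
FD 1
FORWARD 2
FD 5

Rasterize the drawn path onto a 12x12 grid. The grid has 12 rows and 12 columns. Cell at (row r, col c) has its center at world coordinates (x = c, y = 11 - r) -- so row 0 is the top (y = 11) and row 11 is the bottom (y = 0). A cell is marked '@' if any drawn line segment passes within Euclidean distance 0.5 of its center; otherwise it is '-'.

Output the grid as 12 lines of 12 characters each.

Segment 0: (9,8) -> (9,10)
Segment 1: (9,10) -> (9,11)
Segment 2: (9,11) -> (11,11)
Segment 3: (11,11) -> (11,10)
Segment 4: (11,10) -> (11,8)
Segment 5: (11,8) -> (11,3)

Answer: ---------@@@
---------@-@
---------@-@
---------@-@
-----------@
-----------@
-----------@
-----------@
-----------@
------------
------------
------------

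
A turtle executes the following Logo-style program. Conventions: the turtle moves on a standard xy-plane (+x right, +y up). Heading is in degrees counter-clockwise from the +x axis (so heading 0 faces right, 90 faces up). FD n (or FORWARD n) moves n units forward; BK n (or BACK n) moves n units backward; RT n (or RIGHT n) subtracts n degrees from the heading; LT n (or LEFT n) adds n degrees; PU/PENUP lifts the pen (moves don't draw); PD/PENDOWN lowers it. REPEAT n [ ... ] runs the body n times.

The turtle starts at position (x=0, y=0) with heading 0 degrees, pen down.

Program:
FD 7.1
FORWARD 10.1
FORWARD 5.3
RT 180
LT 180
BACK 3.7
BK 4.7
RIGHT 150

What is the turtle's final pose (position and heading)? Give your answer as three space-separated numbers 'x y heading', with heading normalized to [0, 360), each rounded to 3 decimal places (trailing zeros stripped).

Executing turtle program step by step:
Start: pos=(0,0), heading=0, pen down
FD 7.1: (0,0) -> (7.1,0) [heading=0, draw]
FD 10.1: (7.1,0) -> (17.2,0) [heading=0, draw]
FD 5.3: (17.2,0) -> (22.5,0) [heading=0, draw]
RT 180: heading 0 -> 180
LT 180: heading 180 -> 0
BK 3.7: (22.5,0) -> (18.8,0) [heading=0, draw]
BK 4.7: (18.8,0) -> (14.1,0) [heading=0, draw]
RT 150: heading 0 -> 210
Final: pos=(14.1,0), heading=210, 5 segment(s) drawn

Answer: 14.1 0 210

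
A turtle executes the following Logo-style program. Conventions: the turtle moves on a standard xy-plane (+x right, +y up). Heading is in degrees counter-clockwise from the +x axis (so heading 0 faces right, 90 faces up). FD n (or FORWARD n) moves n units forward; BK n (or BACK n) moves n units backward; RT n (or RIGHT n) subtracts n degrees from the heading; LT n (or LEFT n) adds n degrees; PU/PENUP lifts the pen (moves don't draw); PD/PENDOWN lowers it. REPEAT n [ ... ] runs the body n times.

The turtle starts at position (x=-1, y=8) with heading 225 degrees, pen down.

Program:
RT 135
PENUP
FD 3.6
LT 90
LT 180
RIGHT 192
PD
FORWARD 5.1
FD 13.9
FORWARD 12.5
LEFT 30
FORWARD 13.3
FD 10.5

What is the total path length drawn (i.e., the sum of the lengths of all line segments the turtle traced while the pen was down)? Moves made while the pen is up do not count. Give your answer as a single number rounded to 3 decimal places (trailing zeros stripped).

Answer: 55.3

Derivation:
Executing turtle program step by step:
Start: pos=(-1,8), heading=225, pen down
RT 135: heading 225 -> 90
PU: pen up
FD 3.6: (-1,8) -> (-1,11.6) [heading=90, move]
LT 90: heading 90 -> 180
LT 180: heading 180 -> 0
RT 192: heading 0 -> 168
PD: pen down
FD 5.1: (-1,11.6) -> (-5.989,12.66) [heading=168, draw]
FD 13.9: (-5.989,12.66) -> (-19.585,15.55) [heading=168, draw]
FD 12.5: (-19.585,15.55) -> (-31.812,18.149) [heading=168, draw]
LT 30: heading 168 -> 198
FD 13.3: (-31.812,18.149) -> (-44.461,14.039) [heading=198, draw]
FD 10.5: (-44.461,14.039) -> (-54.447,10.795) [heading=198, draw]
Final: pos=(-54.447,10.795), heading=198, 5 segment(s) drawn

Segment lengths:
  seg 1: (-1,11.6) -> (-5.989,12.66), length = 5.1
  seg 2: (-5.989,12.66) -> (-19.585,15.55), length = 13.9
  seg 3: (-19.585,15.55) -> (-31.812,18.149), length = 12.5
  seg 4: (-31.812,18.149) -> (-44.461,14.039), length = 13.3
  seg 5: (-44.461,14.039) -> (-54.447,10.795), length = 10.5
Total = 55.3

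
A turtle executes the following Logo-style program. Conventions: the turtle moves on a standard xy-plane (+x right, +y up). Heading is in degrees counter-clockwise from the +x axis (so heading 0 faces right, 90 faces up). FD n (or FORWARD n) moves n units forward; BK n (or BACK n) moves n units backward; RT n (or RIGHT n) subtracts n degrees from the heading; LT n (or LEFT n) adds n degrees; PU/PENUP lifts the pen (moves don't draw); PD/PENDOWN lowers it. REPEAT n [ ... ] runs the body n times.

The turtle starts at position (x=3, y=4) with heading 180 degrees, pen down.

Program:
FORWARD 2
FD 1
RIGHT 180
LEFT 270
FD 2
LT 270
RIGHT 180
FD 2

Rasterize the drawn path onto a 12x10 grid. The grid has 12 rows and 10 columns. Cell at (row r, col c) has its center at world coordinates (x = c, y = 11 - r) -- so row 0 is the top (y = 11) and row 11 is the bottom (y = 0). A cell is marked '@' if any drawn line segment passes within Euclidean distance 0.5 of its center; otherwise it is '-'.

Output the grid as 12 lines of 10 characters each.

Answer: ----------
----------
----------
----------
----------
----------
----------
@@@@------
@---------
@@@-------
----------
----------

Derivation:
Segment 0: (3,4) -> (1,4)
Segment 1: (1,4) -> (0,4)
Segment 2: (0,4) -> (-0,2)
Segment 3: (-0,2) -> (2,2)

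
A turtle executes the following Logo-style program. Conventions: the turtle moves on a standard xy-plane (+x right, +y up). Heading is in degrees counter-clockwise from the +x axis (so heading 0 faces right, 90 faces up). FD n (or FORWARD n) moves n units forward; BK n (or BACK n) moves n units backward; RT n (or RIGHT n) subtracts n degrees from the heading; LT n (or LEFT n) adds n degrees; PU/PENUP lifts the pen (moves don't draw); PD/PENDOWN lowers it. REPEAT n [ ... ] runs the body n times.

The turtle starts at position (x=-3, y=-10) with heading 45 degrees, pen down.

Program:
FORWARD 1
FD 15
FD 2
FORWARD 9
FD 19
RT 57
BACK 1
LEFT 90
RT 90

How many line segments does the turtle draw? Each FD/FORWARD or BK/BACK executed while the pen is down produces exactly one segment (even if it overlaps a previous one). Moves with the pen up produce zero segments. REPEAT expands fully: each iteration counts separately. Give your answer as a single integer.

Answer: 6

Derivation:
Executing turtle program step by step:
Start: pos=(-3,-10), heading=45, pen down
FD 1: (-3,-10) -> (-2.293,-9.293) [heading=45, draw]
FD 15: (-2.293,-9.293) -> (8.314,1.314) [heading=45, draw]
FD 2: (8.314,1.314) -> (9.728,2.728) [heading=45, draw]
FD 9: (9.728,2.728) -> (16.092,9.092) [heading=45, draw]
FD 19: (16.092,9.092) -> (29.527,22.527) [heading=45, draw]
RT 57: heading 45 -> 348
BK 1: (29.527,22.527) -> (28.549,22.735) [heading=348, draw]
LT 90: heading 348 -> 78
RT 90: heading 78 -> 348
Final: pos=(28.549,22.735), heading=348, 6 segment(s) drawn
Segments drawn: 6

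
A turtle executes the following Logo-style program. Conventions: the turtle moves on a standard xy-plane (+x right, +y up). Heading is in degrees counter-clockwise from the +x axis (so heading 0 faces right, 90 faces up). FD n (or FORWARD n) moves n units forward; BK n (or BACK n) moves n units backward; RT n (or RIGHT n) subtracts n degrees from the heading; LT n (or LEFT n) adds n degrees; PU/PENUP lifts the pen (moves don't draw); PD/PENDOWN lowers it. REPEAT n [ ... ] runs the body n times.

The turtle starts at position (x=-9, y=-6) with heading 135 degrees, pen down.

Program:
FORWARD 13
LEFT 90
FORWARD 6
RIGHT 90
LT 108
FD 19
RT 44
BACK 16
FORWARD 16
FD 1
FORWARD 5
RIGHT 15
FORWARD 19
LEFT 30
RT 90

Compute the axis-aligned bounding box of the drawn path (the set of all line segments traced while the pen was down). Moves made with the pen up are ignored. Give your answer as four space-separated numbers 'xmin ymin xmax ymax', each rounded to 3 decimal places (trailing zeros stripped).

Answer: -55.688 -21.258 -9 3.192

Derivation:
Executing turtle program step by step:
Start: pos=(-9,-6), heading=135, pen down
FD 13: (-9,-6) -> (-18.192,3.192) [heading=135, draw]
LT 90: heading 135 -> 225
FD 6: (-18.192,3.192) -> (-22.435,-1.05) [heading=225, draw]
RT 90: heading 225 -> 135
LT 108: heading 135 -> 243
FD 19: (-22.435,-1.05) -> (-31.061,-17.979) [heading=243, draw]
RT 44: heading 243 -> 199
BK 16: (-31.061,-17.979) -> (-15.933,-12.77) [heading=199, draw]
FD 16: (-15.933,-12.77) -> (-31.061,-17.979) [heading=199, draw]
FD 1: (-31.061,-17.979) -> (-32.006,-18.305) [heading=199, draw]
FD 5: (-32.006,-18.305) -> (-36.734,-19.933) [heading=199, draw]
RT 15: heading 199 -> 184
FD 19: (-36.734,-19.933) -> (-55.688,-21.258) [heading=184, draw]
LT 30: heading 184 -> 214
RT 90: heading 214 -> 124
Final: pos=(-55.688,-21.258), heading=124, 8 segment(s) drawn

Segment endpoints: x in {-55.688, -36.734, -32.006, -31.061, -22.435, -18.192, -15.933, -9}, y in {-21.258, -19.933, -18.305, -17.979, -12.77, -6, -1.05, 3.192}
xmin=-55.688, ymin=-21.258, xmax=-9, ymax=3.192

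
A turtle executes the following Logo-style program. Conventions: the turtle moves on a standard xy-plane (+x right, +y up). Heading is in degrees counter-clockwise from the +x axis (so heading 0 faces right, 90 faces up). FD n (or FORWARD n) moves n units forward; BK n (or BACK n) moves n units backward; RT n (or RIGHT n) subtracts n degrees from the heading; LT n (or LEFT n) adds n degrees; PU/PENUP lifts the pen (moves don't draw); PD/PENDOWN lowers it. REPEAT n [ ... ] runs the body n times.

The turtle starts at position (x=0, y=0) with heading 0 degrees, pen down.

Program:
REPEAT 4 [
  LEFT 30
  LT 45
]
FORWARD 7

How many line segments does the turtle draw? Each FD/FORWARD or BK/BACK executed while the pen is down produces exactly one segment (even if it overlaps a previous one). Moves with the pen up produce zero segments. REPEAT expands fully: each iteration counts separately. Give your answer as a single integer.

Executing turtle program step by step:
Start: pos=(0,0), heading=0, pen down
REPEAT 4 [
  -- iteration 1/4 --
  LT 30: heading 0 -> 30
  LT 45: heading 30 -> 75
  -- iteration 2/4 --
  LT 30: heading 75 -> 105
  LT 45: heading 105 -> 150
  -- iteration 3/4 --
  LT 30: heading 150 -> 180
  LT 45: heading 180 -> 225
  -- iteration 4/4 --
  LT 30: heading 225 -> 255
  LT 45: heading 255 -> 300
]
FD 7: (0,0) -> (3.5,-6.062) [heading=300, draw]
Final: pos=(3.5,-6.062), heading=300, 1 segment(s) drawn
Segments drawn: 1

Answer: 1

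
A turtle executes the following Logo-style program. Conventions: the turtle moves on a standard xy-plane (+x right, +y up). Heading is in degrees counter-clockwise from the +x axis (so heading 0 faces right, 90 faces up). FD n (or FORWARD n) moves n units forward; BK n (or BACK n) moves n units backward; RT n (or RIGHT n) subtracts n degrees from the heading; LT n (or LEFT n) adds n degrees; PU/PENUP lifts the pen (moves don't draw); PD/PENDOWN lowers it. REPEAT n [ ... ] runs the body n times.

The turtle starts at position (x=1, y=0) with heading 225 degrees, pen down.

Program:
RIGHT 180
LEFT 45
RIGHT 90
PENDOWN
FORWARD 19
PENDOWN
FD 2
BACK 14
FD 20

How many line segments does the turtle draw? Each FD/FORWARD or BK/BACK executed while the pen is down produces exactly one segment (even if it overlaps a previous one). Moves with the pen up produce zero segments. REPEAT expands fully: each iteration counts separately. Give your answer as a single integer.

Executing turtle program step by step:
Start: pos=(1,0), heading=225, pen down
RT 180: heading 225 -> 45
LT 45: heading 45 -> 90
RT 90: heading 90 -> 0
PD: pen down
FD 19: (1,0) -> (20,0) [heading=0, draw]
PD: pen down
FD 2: (20,0) -> (22,0) [heading=0, draw]
BK 14: (22,0) -> (8,0) [heading=0, draw]
FD 20: (8,0) -> (28,0) [heading=0, draw]
Final: pos=(28,0), heading=0, 4 segment(s) drawn
Segments drawn: 4

Answer: 4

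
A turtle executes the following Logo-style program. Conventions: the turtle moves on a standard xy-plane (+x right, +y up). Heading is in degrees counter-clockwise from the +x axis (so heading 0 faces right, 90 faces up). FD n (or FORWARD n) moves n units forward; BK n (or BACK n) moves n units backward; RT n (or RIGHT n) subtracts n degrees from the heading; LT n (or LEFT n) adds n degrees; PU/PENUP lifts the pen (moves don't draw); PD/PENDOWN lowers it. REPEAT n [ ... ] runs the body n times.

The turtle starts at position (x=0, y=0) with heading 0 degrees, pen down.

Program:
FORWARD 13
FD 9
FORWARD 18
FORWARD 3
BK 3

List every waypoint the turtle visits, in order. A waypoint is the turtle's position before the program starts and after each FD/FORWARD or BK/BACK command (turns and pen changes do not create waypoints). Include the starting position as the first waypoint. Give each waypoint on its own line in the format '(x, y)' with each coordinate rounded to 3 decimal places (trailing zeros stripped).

Answer: (0, 0)
(13, 0)
(22, 0)
(40, 0)
(43, 0)
(40, 0)

Derivation:
Executing turtle program step by step:
Start: pos=(0,0), heading=0, pen down
FD 13: (0,0) -> (13,0) [heading=0, draw]
FD 9: (13,0) -> (22,0) [heading=0, draw]
FD 18: (22,0) -> (40,0) [heading=0, draw]
FD 3: (40,0) -> (43,0) [heading=0, draw]
BK 3: (43,0) -> (40,0) [heading=0, draw]
Final: pos=(40,0), heading=0, 5 segment(s) drawn
Waypoints (6 total):
(0, 0)
(13, 0)
(22, 0)
(40, 0)
(43, 0)
(40, 0)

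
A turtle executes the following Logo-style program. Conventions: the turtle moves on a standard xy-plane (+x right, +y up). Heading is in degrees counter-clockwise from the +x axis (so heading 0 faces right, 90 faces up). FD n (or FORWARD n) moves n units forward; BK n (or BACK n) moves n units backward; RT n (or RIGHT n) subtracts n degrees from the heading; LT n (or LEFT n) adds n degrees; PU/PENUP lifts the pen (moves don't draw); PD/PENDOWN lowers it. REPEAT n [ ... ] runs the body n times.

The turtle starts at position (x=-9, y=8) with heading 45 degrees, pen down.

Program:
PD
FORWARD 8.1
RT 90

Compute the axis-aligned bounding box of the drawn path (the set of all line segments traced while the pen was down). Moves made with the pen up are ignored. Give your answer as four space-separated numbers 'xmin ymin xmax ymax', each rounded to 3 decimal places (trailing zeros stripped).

Answer: -9 8 -3.272 13.728

Derivation:
Executing turtle program step by step:
Start: pos=(-9,8), heading=45, pen down
PD: pen down
FD 8.1: (-9,8) -> (-3.272,13.728) [heading=45, draw]
RT 90: heading 45 -> 315
Final: pos=(-3.272,13.728), heading=315, 1 segment(s) drawn

Segment endpoints: x in {-9, -3.272}, y in {8, 13.728}
xmin=-9, ymin=8, xmax=-3.272, ymax=13.728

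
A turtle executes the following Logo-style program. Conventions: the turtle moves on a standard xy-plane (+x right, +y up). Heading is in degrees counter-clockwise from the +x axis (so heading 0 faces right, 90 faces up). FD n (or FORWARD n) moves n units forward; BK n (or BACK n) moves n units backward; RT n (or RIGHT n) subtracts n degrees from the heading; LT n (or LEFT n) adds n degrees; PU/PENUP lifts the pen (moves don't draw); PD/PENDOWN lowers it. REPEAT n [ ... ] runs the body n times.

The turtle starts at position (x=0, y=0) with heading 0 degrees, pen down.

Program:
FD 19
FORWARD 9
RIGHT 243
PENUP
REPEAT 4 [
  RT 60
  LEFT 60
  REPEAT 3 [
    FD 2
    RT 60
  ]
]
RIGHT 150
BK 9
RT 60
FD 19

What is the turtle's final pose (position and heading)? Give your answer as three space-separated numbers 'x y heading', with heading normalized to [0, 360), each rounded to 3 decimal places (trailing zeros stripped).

Executing turtle program step by step:
Start: pos=(0,0), heading=0, pen down
FD 19: (0,0) -> (19,0) [heading=0, draw]
FD 9: (19,0) -> (28,0) [heading=0, draw]
RT 243: heading 0 -> 117
PU: pen up
REPEAT 4 [
  -- iteration 1/4 --
  RT 60: heading 117 -> 57
  LT 60: heading 57 -> 117
  REPEAT 3 [
    -- iteration 1/3 --
    FD 2: (28,0) -> (27.092,1.782) [heading=117, move]
    RT 60: heading 117 -> 57
    -- iteration 2/3 --
    FD 2: (27.092,1.782) -> (28.181,3.459) [heading=57, move]
    RT 60: heading 57 -> 357
    -- iteration 3/3 --
    FD 2: (28.181,3.459) -> (30.179,3.355) [heading=357, move]
    RT 60: heading 357 -> 297
  ]
  -- iteration 2/4 --
  RT 60: heading 297 -> 237
  LT 60: heading 237 -> 297
  REPEAT 3 [
    -- iteration 1/3 --
    FD 2: (30.179,3.355) -> (31.087,1.573) [heading=297, move]
    RT 60: heading 297 -> 237
    -- iteration 2/3 --
    FD 2: (31.087,1.573) -> (29.997,-0.105) [heading=237, move]
    RT 60: heading 237 -> 177
    -- iteration 3/3 --
    FD 2: (29.997,-0.105) -> (28,0) [heading=177, move]
    RT 60: heading 177 -> 117
  ]
  -- iteration 3/4 --
  RT 60: heading 117 -> 57
  LT 60: heading 57 -> 117
  REPEAT 3 [
    -- iteration 1/3 --
    FD 2: (28,0) -> (27.092,1.782) [heading=117, move]
    RT 60: heading 117 -> 57
    -- iteration 2/3 --
    FD 2: (27.092,1.782) -> (28.181,3.459) [heading=57, move]
    RT 60: heading 57 -> 357
    -- iteration 3/3 --
    FD 2: (28.181,3.459) -> (30.179,3.355) [heading=357, move]
    RT 60: heading 357 -> 297
  ]
  -- iteration 4/4 --
  RT 60: heading 297 -> 237
  LT 60: heading 237 -> 297
  REPEAT 3 [
    -- iteration 1/3 --
    FD 2: (30.179,3.355) -> (31.087,1.573) [heading=297, move]
    RT 60: heading 297 -> 237
    -- iteration 2/3 --
    FD 2: (31.087,1.573) -> (29.997,-0.105) [heading=237, move]
    RT 60: heading 237 -> 177
    -- iteration 3/3 --
    FD 2: (29.997,-0.105) -> (28,0) [heading=177, move]
    RT 60: heading 177 -> 117
  ]
]
RT 150: heading 117 -> 327
BK 9: (28,0) -> (20.452,4.902) [heading=327, move]
RT 60: heading 327 -> 267
FD 19: (20.452,4.902) -> (19.458,-14.072) [heading=267, move]
Final: pos=(19.458,-14.072), heading=267, 2 segment(s) drawn

Answer: 19.458 -14.072 267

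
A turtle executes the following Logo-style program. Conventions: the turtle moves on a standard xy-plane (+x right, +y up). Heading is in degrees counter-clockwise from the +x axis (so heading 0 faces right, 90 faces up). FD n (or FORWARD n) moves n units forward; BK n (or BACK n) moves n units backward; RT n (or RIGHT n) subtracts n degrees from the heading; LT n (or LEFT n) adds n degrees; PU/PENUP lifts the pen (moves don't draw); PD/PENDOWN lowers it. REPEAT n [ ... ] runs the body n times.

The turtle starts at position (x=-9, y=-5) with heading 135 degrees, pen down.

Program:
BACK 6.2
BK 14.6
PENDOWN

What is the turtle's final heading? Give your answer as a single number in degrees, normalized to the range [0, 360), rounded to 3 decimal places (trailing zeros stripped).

Executing turtle program step by step:
Start: pos=(-9,-5), heading=135, pen down
BK 6.2: (-9,-5) -> (-4.616,-9.384) [heading=135, draw]
BK 14.6: (-4.616,-9.384) -> (5.708,-19.708) [heading=135, draw]
PD: pen down
Final: pos=(5.708,-19.708), heading=135, 2 segment(s) drawn

Answer: 135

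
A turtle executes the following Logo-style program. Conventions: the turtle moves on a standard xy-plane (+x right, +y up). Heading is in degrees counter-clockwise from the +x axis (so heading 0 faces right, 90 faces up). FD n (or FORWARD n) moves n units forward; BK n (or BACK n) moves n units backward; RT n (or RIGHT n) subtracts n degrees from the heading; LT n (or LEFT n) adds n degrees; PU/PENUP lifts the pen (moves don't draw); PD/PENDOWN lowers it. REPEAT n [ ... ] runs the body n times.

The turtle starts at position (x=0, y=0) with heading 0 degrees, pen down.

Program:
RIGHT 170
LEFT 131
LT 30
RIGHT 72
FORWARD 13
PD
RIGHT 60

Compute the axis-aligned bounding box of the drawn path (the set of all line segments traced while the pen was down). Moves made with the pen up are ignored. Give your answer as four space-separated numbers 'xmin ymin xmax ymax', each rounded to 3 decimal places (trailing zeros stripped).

Answer: 0 -12.84 2.034 0

Derivation:
Executing turtle program step by step:
Start: pos=(0,0), heading=0, pen down
RT 170: heading 0 -> 190
LT 131: heading 190 -> 321
LT 30: heading 321 -> 351
RT 72: heading 351 -> 279
FD 13: (0,0) -> (2.034,-12.84) [heading=279, draw]
PD: pen down
RT 60: heading 279 -> 219
Final: pos=(2.034,-12.84), heading=219, 1 segment(s) drawn

Segment endpoints: x in {0, 2.034}, y in {-12.84, 0}
xmin=0, ymin=-12.84, xmax=2.034, ymax=0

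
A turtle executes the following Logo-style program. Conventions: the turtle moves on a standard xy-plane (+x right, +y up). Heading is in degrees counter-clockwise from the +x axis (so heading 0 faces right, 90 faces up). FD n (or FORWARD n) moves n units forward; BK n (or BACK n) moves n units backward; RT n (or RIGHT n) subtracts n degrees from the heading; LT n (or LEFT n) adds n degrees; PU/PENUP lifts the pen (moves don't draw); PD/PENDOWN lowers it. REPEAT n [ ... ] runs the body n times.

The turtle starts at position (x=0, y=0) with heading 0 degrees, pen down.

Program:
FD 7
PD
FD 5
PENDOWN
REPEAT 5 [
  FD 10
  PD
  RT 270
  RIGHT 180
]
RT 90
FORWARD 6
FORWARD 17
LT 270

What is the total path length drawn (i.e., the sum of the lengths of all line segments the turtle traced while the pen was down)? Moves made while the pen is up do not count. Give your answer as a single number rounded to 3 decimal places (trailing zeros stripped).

Answer: 85

Derivation:
Executing turtle program step by step:
Start: pos=(0,0), heading=0, pen down
FD 7: (0,0) -> (7,0) [heading=0, draw]
PD: pen down
FD 5: (7,0) -> (12,0) [heading=0, draw]
PD: pen down
REPEAT 5 [
  -- iteration 1/5 --
  FD 10: (12,0) -> (22,0) [heading=0, draw]
  PD: pen down
  RT 270: heading 0 -> 90
  RT 180: heading 90 -> 270
  -- iteration 2/5 --
  FD 10: (22,0) -> (22,-10) [heading=270, draw]
  PD: pen down
  RT 270: heading 270 -> 0
  RT 180: heading 0 -> 180
  -- iteration 3/5 --
  FD 10: (22,-10) -> (12,-10) [heading=180, draw]
  PD: pen down
  RT 270: heading 180 -> 270
  RT 180: heading 270 -> 90
  -- iteration 4/5 --
  FD 10: (12,-10) -> (12,0) [heading=90, draw]
  PD: pen down
  RT 270: heading 90 -> 180
  RT 180: heading 180 -> 0
  -- iteration 5/5 --
  FD 10: (12,0) -> (22,0) [heading=0, draw]
  PD: pen down
  RT 270: heading 0 -> 90
  RT 180: heading 90 -> 270
]
RT 90: heading 270 -> 180
FD 6: (22,0) -> (16,0) [heading=180, draw]
FD 17: (16,0) -> (-1,0) [heading=180, draw]
LT 270: heading 180 -> 90
Final: pos=(-1,0), heading=90, 9 segment(s) drawn

Segment lengths:
  seg 1: (0,0) -> (7,0), length = 7
  seg 2: (7,0) -> (12,0), length = 5
  seg 3: (12,0) -> (22,0), length = 10
  seg 4: (22,0) -> (22,-10), length = 10
  seg 5: (22,-10) -> (12,-10), length = 10
  seg 6: (12,-10) -> (12,0), length = 10
  seg 7: (12,0) -> (22,0), length = 10
  seg 8: (22,0) -> (16,0), length = 6
  seg 9: (16,0) -> (-1,0), length = 17
Total = 85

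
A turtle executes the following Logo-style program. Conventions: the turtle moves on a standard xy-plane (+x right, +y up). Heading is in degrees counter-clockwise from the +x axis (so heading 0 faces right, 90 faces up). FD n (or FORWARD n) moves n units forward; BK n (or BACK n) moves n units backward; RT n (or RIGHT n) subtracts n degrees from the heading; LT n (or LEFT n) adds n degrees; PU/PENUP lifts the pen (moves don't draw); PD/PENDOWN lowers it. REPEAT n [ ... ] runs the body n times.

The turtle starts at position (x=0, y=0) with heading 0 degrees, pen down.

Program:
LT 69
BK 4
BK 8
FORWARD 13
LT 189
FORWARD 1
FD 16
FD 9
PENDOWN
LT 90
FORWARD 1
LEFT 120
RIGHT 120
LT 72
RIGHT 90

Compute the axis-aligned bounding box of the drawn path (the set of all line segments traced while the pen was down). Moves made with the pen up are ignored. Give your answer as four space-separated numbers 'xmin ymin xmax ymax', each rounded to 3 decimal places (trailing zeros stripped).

Executing turtle program step by step:
Start: pos=(0,0), heading=0, pen down
LT 69: heading 0 -> 69
BK 4: (0,0) -> (-1.433,-3.734) [heading=69, draw]
BK 8: (-1.433,-3.734) -> (-4.3,-11.203) [heading=69, draw]
FD 13: (-4.3,-11.203) -> (0.358,0.934) [heading=69, draw]
LT 189: heading 69 -> 258
FD 1: (0.358,0.934) -> (0.15,-0.045) [heading=258, draw]
FD 16: (0.15,-0.045) -> (-3.176,-15.695) [heading=258, draw]
FD 9: (-3.176,-15.695) -> (-5.047,-24.498) [heading=258, draw]
PD: pen down
LT 90: heading 258 -> 348
FD 1: (-5.047,-24.498) -> (-4.069,-24.706) [heading=348, draw]
LT 120: heading 348 -> 108
RT 120: heading 108 -> 348
LT 72: heading 348 -> 60
RT 90: heading 60 -> 330
Final: pos=(-4.069,-24.706), heading=330, 7 segment(s) drawn

Segment endpoints: x in {-5.047, -4.3, -4.069, -3.176, -1.433, 0, 0.15, 0.358}, y in {-24.706, -24.498, -15.695, -11.203, -3.734, -0.045, 0, 0.934}
xmin=-5.047, ymin=-24.706, xmax=0.358, ymax=0.934

Answer: -5.047 -24.706 0.358 0.934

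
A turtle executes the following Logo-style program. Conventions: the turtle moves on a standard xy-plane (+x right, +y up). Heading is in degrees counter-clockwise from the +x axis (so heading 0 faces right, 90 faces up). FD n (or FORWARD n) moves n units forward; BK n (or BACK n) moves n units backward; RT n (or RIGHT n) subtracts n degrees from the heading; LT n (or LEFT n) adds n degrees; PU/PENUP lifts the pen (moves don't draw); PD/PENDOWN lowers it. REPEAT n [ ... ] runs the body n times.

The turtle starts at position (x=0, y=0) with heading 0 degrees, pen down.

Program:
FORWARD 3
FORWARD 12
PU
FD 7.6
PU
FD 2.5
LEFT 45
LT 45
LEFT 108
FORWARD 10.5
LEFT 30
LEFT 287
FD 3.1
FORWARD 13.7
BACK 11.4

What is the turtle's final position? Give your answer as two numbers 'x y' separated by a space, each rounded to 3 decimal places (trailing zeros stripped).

Executing turtle program step by step:
Start: pos=(0,0), heading=0, pen down
FD 3: (0,0) -> (3,0) [heading=0, draw]
FD 12: (3,0) -> (15,0) [heading=0, draw]
PU: pen up
FD 7.6: (15,0) -> (22.6,0) [heading=0, move]
PU: pen up
FD 2.5: (22.6,0) -> (25.1,0) [heading=0, move]
LT 45: heading 0 -> 45
LT 45: heading 45 -> 90
LT 108: heading 90 -> 198
FD 10.5: (25.1,0) -> (15.114,-3.245) [heading=198, move]
LT 30: heading 198 -> 228
LT 287: heading 228 -> 155
FD 3.1: (15.114,-3.245) -> (12.304,-1.935) [heading=155, move]
FD 13.7: (12.304,-1.935) -> (-0.112,3.855) [heading=155, move]
BK 11.4: (-0.112,3.855) -> (10.22,-0.963) [heading=155, move]
Final: pos=(10.22,-0.963), heading=155, 2 segment(s) drawn

Answer: 10.22 -0.963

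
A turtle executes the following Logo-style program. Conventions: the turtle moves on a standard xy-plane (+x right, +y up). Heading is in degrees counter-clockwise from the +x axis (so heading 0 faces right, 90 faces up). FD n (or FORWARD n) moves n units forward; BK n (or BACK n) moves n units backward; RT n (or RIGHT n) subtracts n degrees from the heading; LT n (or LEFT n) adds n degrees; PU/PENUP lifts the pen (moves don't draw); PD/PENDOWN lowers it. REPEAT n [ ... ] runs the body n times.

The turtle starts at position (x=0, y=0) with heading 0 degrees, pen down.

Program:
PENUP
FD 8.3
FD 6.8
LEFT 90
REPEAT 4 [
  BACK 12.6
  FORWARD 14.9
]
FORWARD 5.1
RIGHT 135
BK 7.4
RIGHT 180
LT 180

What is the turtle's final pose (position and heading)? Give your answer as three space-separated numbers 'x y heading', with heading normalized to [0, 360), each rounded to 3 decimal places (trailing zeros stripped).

Executing turtle program step by step:
Start: pos=(0,0), heading=0, pen down
PU: pen up
FD 8.3: (0,0) -> (8.3,0) [heading=0, move]
FD 6.8: (8.3,0) -> (15.1,0) [heading=0, move]
LT 90: heading 0 -> 90
REPEAT 4 [
  -- iteration 1/4 --
  BK 12.6: (15.1,0) -> (15.1,-12.6) [heading=90, move]
  FD 14.9: (15.1,-12.6) -> (15.1,2.3) [heading=90, move]
  -- iteration 2/4 --
  BK 12.6: (15.1,2.3) -> (15.1,-10.3) [heading=90, move]
  FD 14.9: (15.1,-10.3) -> (15.1,4.6) [heading=90, move]
  -- iteration 3/4 --
  BK 12.6: (15.1,4.6) -> (15.1,-8) [heading=90, move]
  FD 14.9: (15.1,-8) -> (15.1,6.9) [heading=90, move]
  -- iteration 4/4 --
  BK 12.6: (15.1,6.9) -> (15.1,-5.7) [heading=90, move]
  FD 14.9: (15.1,-5.7) -> (15.1,9.2) [heading=90, move]
]
FD 5.1: (15.1,9.2) -> (15.1,14.3) [heading=90, move]
RT 135: heading 90 -> 315
BK 7.4: (15.1,14.3) -> (9.867,19.533) [heading=315, move]
RT 180: heading 315 -> 135
LT 180: heading 135 -> 315
Final: pos=(9.867,19.533), heading=315, 0 segment(s) drawn

Answer: 9.867 19.533 315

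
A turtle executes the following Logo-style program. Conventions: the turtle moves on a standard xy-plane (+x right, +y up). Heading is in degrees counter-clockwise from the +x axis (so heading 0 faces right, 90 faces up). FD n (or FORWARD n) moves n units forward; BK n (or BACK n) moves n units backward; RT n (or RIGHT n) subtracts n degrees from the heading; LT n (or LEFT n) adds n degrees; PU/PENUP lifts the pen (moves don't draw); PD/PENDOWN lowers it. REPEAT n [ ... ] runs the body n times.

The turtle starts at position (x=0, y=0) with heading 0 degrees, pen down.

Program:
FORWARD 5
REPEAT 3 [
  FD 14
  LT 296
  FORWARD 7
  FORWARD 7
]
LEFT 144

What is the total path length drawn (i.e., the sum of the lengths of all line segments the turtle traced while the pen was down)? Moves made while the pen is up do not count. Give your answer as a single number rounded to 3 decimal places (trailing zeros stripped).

Answer: 89

Derivation:
Executing turtle program step by step:
Start: pos=(0,0), heading=0, pen down
FD 5: (0,0) -> (5,0) [heading=0, draw]
REPEAT 3 [
  -- iteration 1/3 --
  FD 14: (5,0) -> (19,0) [heading=0, draw]
  LT 296: heading 0 -> 296
  FD 7: (19,0) -> (22.069,-6.292) [heading=296, draw]
  FD 7: (22.069,-6.292) -> (25.137,-12.583) [heading=296, draw]
  -- iteration 2/3 --
  FD 14: (25.137,-12.583) -> (31.274,-25.166) [heading=296, draw]
  LT 296: heading 296 -> 232
  FD 7: (31.274,-25.166) -> (26.965,-30.682) [heading=232, draw]
  FD 7: (26.965,-30.682) -> (22.655,-36.198) [heading=232, draw]
  -- iteration 3/3 --
  FD 14: (22.655,-36.198) -> (14.036,-47.231) [heading=232, draw]
  LT 296: heading 232 -> 168
  FD 7: (14.036,-47.231) -> (7.189,-45.775) [heading=168, draw]
  FD 7: (7.189,-45.775) -> (0.342,-44.32) [heading=168, draw]
]
LT 144: heading 168 -> 312
Final: pos=(0.342,-44.32), heading=312, 10 segment(s) drawn

Segment lengths:
  seg 1: (0,0) -> (5,0), length = 5
  seg 2: (5,0) -> (19,0), length = 14
  seg 3: (19,0) -> (22.069,-6.292), length = 7
  seg 4: (22.069,-6.292) -> (25.137,-12.583), length = 7
  seg 5: (25.137,-12.583) -> (31.274,-25.166), length = 14
  seg 6: (31.274,-25.166) -> (26.965,-30.682), length = 7
  seg 7: (26.965,-30.682) -> (22.655,-36.198), length = 7
  seg 8: (22.655,-36.198) -> (14.036,-47.231), length = 14
  seg 9: (14.036,-47.231) -> (7.189,-45.775), length = 7
  seg 10: (7.189,-45.775) -> (0.342,-44.32), length = 7
Total = 89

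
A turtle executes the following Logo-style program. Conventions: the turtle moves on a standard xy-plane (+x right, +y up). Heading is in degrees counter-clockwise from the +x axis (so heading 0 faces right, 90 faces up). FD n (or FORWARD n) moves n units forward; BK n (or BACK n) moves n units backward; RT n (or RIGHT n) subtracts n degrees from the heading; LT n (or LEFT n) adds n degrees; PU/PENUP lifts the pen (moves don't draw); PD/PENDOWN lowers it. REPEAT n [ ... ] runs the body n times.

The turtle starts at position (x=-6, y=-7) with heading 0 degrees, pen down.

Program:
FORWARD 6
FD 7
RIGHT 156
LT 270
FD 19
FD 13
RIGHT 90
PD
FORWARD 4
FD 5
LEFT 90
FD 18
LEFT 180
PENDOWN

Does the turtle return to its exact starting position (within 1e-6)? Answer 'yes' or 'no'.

Answer: no

Derivation:
Executing turtle program step by step:
Start: pos=(-6,-7), heading=0, pen down
FD 6: (-6,-7) -> (0,-7) [heading=0, draw]
FD 7: (0,-7) -> (7,-7) [heading=0, draw]
RT 156: heading 0 -> 204
LT 270: heading 204 -> 114
FD 19: (7,-7) -> (-0.728,10.357) [heading=114, draw]
FD 13: (-0.728,10.357) -> (-6.016,22.233) [heading=114, draw]
RT 90: heading 114 -> 24
PD: pen down
FD 4: (-6.016,22.233) -> (-2.361,23.86) [heading=24, draw]
FD 5: (-2.361,23.86) -> (2.206,25.894) [heading=24, draw]
LT 90: heading 24 -> 114
FD 18: (2.206,25.894) -> (-5.115,42.338) [heading=114, draw]
LT 180: heading 114 -> 294
PD: pen down
Final: pos=(-5.115,42.338), heading=294, 7 segment(s) drawn

Start position: (-6, -7)
Final position: (-5.115, 42.338)
Distance = 49.346; >= 1e-6 -> NOT closed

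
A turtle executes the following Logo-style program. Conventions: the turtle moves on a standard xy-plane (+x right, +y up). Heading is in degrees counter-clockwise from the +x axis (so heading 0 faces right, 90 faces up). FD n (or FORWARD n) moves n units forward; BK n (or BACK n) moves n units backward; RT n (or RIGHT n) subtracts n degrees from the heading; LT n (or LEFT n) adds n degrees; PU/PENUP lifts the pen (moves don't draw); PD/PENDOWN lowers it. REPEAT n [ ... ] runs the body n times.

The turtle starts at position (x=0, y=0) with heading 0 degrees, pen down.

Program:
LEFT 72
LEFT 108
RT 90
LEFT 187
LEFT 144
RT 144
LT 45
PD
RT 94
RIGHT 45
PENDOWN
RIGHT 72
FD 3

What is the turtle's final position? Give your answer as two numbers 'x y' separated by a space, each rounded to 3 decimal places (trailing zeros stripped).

Answer: -1.075 2.801

Derivation:
Executing turtle program step by step:
Start: pos=(0,0), heading=0, pen down
LT 72: heading 0 -> 72
LT 108: heading 72 -> 180
RT 90: heading 180 -> 90
LT 187: heading 90 -> 277
LT 144: heading 277 -> 61
RT 144: heading 61 -> 277
LT 45: heading 277 -> 322
PD: pen down
RT 94: heading 322 -> 228
RT 45: heading 228 -> 183
PD: pen down
RT 72: heading 183 -> 111
FD 3: (0,0) -> (-1.075,2.801) [heading=111, draw]
Final: pos=(-1.075,2.801), heading=111, 1 segment(s) drawn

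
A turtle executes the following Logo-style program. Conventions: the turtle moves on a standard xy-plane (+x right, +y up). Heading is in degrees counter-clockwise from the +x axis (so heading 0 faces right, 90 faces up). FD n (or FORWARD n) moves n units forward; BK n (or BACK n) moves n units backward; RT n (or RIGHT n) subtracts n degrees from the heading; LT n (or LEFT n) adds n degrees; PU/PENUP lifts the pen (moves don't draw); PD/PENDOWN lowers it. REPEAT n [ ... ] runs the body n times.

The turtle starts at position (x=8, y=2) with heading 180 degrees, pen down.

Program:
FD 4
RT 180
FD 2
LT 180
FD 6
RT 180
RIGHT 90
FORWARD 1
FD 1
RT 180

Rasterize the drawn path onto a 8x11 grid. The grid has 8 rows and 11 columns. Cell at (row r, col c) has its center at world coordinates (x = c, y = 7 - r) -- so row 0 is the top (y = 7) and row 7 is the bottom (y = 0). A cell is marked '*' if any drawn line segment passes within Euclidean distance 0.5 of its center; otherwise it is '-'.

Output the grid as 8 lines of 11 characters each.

Segment 0: (8,2) -> (4,2)
Segment 1: (4,2) -> (6,2)
Segment 2: (6,2) -> (0,2)
Segment 3: (0,2) -> (0,1)
Segment 4: (0,1) -> (0,0)

Answer: -----------
-----------
-----------
-----------
-----------
*********--
*----------
*----------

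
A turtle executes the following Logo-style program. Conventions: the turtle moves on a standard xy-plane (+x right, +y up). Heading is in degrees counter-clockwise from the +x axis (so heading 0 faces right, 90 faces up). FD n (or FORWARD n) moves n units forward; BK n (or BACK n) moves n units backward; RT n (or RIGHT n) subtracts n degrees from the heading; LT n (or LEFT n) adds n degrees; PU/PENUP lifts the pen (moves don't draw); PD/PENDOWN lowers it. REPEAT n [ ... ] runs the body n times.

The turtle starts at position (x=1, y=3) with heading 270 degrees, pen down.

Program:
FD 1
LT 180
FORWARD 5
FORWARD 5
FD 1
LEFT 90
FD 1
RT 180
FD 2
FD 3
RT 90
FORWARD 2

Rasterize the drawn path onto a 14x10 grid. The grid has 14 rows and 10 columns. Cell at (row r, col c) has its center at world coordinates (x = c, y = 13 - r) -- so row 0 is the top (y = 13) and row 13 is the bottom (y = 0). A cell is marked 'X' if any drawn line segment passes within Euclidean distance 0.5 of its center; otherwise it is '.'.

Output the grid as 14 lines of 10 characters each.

Answer: XXXXXX....
.X...X....
.X...X....
.X........
.X........
.X........
.X........
.X........
.X........
.X........
.X........
.X........
..........
..........

Derivation:
Segment 0: (1,3) -> (1,2)
Segment 1: (1,2) -> (1,7)
Segment 2: (1,7) -> (1,12)
Segment 3: (1,12) -> (1,13)
Segment 4: (1,13) -> (0,13)
Segment 5: (0,13) -> (2,13)
Segment 6: (2,13) -> (5,13)
Segment 7: (5,13) -> (5,11)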